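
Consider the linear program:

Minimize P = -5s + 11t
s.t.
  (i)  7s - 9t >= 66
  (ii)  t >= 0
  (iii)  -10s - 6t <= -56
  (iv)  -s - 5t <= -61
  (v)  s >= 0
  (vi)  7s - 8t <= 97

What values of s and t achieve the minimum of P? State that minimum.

The optimum lies where -s - 5t = -61 and 7s - 8t = 97.
Solving simultaneously gives s = 973/43, t = 330/43.

s = 973/43, t = 330/43, minimum P = -1235/43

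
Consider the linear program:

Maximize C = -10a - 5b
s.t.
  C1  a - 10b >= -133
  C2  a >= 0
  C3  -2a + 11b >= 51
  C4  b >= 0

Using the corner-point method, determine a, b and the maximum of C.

a = 0, b = 51/11, maximum C = -255/11

Feasible corners and C = -10a - 5b:
  (0, 133/10) → C = -133/2
  (953/9, 215/9) → C = -3535/3
  (0, 51/11) → C = -255/11

The binding constraints are a = 0 and -2a + 11b = 51.
Solving simultaneously gives a = 0, b = 51/11.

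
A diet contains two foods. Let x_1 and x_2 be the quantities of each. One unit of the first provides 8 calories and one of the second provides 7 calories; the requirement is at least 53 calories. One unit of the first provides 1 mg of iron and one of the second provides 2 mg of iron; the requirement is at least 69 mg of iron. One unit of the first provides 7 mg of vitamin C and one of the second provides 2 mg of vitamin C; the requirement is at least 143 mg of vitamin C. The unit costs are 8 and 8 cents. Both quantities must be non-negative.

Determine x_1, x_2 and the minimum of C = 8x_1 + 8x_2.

x_1 = 37/3, x_2 = 85/3, minimum C = 976/3

The feasible region is unbounded (it extends along (0, 1), (1, 0)), but C strictly increases along every unbounded feasible direction, so there is no improving ray and the minimum is attained at a vertex.

The binding constraints are x_1 + 2x_2 = 69 and 7x_1 + 2x_2 = 143.
Solving simultaneously gives x_1 = 37/3, x_2 = 85/3.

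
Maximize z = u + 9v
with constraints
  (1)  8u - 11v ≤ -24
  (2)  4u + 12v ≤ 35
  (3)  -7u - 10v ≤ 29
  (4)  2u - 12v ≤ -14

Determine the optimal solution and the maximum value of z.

u = -349/22, v = 361/44, maximum z = 2551/44

Feasible corners and z = u + 9v:
  (97/140, 94/35) → z = 3481/140
  (-67/37, 32/37) → z = 221/37
  (-349/22, 361/44) → z = 2551/44
  (-61/13, 5/13) → z = -16/13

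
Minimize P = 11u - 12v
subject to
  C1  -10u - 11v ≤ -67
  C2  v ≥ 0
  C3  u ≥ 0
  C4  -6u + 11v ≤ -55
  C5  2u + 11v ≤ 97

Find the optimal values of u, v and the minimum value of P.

u = 55/6, v = 0, minimum P = 605/6

Corner points and P = 11u - 12v:
  (55/6, 0) → P = 605/6
  (97/2, 0) → P = 1067/2
  (19, 59/11) → P = 1591/11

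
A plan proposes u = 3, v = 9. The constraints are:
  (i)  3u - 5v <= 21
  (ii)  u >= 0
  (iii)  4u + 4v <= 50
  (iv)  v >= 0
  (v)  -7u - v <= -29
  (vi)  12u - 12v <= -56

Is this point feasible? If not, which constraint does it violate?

feasible

(i): -36 ≤ 21 ✓
(ii): 3 ≥ 0 ✓
(iii): 48 ≤ 50 ✓
(iv): 9 ≥ 0 ✓
(v): -30 ≤ -29 ✓
(vi): -72 ≤ -56 ✓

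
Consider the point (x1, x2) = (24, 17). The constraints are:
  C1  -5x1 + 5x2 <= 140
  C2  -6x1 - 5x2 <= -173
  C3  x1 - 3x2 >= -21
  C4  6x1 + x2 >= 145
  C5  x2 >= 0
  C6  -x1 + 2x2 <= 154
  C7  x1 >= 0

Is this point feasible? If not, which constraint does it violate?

not feasible — violates C3

Constraint C3: x1 - 3x2 = -27, which is not ≥ -21. All other constraints are satisfied.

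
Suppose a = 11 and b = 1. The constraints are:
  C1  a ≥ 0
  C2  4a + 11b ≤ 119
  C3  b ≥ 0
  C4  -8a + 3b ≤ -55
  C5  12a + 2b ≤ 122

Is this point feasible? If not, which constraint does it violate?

not feasible — violates C5

Constraint C5: 12a + 2b = 134, which is not ≤ 122. All other constraints are satisfied.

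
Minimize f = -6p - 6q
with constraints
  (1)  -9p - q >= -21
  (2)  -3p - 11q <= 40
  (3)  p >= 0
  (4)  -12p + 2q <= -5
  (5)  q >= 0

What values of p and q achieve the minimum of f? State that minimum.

p = 47/30, q = 69/10, minimum f = -254/5

Extreme points and f = -6p - 6q:
  (47/30, 69/10) → f = -254/5
  (7/3, 0) → f = -14
  (5/12, 0) → f = -5/2

The optimum lies where -9p - q = -21 and -12p + 2q = -5.
Solving simultaneously gives p = 47/30, q = 69/10.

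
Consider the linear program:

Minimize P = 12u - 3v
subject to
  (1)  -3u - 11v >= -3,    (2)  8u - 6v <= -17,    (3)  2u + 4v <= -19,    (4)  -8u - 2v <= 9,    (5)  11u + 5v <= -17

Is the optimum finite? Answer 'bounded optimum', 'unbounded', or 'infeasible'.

infeasible

The boundaries -3u - 11v = -3 and 2u + 4v = -19 meet at (-221/10, 63/10), but that point violates -8u - 2v ≤ 9. Every candidate vertex is excluded by some other constraint, so the feasible region is empty.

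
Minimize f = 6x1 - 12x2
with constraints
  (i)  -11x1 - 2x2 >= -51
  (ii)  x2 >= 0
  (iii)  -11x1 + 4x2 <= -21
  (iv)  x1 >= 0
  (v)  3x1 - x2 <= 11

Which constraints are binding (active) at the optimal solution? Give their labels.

(i) and (iii)

Vertices and f = 6x1 - 12x2:
  (41/11, 5) → f = -414/11
  (73/17, 32/17) → f = 54/17
  (21/11, 0) → f = 126/11
  (11/3, 0) → f = 22

The minimum is at (41/11, 5). Substituting into each constraint, equality holds for (i) and (iii); the remaining constraints have slack.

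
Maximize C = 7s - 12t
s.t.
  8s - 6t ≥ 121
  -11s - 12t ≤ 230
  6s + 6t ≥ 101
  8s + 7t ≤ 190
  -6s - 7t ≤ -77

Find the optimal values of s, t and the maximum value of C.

s = 113/2, t = -262/7, maximum C = 11825/14

Extreme points and C = 7s - 12t:
  (111/7, 41/42) → C = 695/7
  (1987/104, 69/13) → C = 7285/104
  (245/6, -24) → C = 3443/6
  (113/2, -262/7) → C = 11825/14

At the optimal vertex, 8s + 7t = 190 and -6s - 7t = -77.
Solving simultaneously gives s = 113/2, t = -262/7.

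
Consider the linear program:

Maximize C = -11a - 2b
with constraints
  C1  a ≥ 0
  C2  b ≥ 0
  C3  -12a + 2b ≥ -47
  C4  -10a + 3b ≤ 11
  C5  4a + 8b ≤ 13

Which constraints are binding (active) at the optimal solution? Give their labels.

Corner points and C = -11a - 2b:
  (0, 0) → C = 0
  (0, 13/8) → C = -13/4
  (13/4, 0) → C = -143/4

The maximum is at (0, 0). Substituting into each constraint, equality holds for C1 and C2; the remaining constraints have slack.

C1 and C2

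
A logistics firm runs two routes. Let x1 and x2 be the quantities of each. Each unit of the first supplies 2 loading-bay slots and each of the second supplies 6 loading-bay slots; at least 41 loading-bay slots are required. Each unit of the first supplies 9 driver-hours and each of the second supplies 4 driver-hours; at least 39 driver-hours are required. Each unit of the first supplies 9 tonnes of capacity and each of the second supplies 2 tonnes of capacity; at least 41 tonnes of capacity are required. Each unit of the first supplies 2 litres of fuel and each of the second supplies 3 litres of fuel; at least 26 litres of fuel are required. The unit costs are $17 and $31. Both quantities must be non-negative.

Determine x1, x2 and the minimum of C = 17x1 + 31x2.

x1 = 11/2, x2 = 5, minimum C = 497/2

Vertices and C = 17x1 + 31x2:
  (0, 41/2) → C = 1271/2
  (41/2, 0) → C = 697/2
  (11/2, 5) → C = 497/2
  (71/23, 152/23) → C = 5919/23
The feasible region is unbounded (it extends along (0, 1), (1, 0)), but C strictly increases along every unbounded feasible direction, so there is no improving ray and the minimum is attained at a vertex.

At the optimal vertex, 2x1 + 6x2 = 41 and 2x1 + 3x2 = 26.
Solving simultaneously gives x1 = 11/2, x2 = 5.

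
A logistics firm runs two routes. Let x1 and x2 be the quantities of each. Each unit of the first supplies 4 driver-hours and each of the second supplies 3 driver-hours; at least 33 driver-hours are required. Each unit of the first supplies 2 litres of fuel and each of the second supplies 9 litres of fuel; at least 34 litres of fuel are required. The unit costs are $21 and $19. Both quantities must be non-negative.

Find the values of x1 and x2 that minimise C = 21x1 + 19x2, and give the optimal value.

x1 = 13/2, x2 = 7/3, minimum C = 1085/6

The feasible region is unbounded (it extends along (0, 1), (1, 0)), but C strictly increases along every unbounded feasible direction, so there is no improving ray and the minimum is attained at a vertex.

The optimum lies where 4x1 + 3x2 = 33 and 2x1 + 9x2 = 34.
Solving simultaneously gives x1 = 13/2, x2 = 7/3.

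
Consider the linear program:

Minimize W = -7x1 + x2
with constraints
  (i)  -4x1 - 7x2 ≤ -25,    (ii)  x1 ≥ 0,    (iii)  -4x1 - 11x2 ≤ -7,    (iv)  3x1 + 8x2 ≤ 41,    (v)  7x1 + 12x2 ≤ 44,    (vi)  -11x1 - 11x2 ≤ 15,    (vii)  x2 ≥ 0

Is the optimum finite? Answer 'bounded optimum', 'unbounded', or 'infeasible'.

Vertices and W = -7x1 + x2:
  (0, 25/7) → W = 25/7
  (25/4, 0) → W = -175/4
  (0, 11/3) → W = 11/3
  (44/7, 0) → W = -44
The feasible region has finitely many vertices and no improving ray; the minimum is -44 at (44/7, 0).

bounded optimum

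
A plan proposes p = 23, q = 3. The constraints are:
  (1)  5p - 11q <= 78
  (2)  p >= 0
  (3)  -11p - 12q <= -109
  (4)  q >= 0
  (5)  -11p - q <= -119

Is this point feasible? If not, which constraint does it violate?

Constraint (1): 5p - 11q = 82, which is not ≤ 78. All other constraints are satisfied.

not feasible — violates (1)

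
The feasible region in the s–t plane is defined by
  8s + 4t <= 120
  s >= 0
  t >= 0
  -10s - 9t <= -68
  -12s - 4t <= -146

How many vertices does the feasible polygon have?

The feasible vertices (each the meet of two boundaries and inside every other half-plane) are:
  (15, 0)
  (13/2, 17)
  (73/6, 0)

3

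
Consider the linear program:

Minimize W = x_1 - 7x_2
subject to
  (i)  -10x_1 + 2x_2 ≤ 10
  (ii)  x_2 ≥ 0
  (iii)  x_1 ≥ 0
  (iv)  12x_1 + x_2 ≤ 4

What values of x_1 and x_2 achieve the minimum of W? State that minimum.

x_1 = 0, x_2 = 4, minimum W = -28

Feasible corners and W = x_1 - 7x_2:
  (0, 0) → W = 0
  (1/3, 0) → W = 1/3
  (0, 4) → W = -28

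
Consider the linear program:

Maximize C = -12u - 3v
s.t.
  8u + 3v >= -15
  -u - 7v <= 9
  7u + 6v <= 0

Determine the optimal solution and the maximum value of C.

At the optimal vertex, 8u + 3v = -15 and 7u + 6v = 0.
Solving simultaneously gives u = -10/3, v = 35/9.

u = -10/3, v = 35/9, maximum C = 85/3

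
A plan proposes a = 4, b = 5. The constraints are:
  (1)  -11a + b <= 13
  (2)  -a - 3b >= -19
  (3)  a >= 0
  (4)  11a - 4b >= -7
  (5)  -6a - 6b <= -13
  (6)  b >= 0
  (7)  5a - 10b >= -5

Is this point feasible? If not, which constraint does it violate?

Constraint (7): 5a - 10b = -30, which is not ≥ -5. All other constraints are satisfied.

not feasible — violates (7)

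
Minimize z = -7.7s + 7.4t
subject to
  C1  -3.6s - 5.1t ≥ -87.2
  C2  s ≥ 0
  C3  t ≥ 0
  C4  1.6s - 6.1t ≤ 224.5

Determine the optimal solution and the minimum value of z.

Vertices and z = -7.7s + 7.4t:
  (0, 872/51) → z = 32264/255
  (218/9, 0) → z = -8393/45
  (0, 0) → z = 0

The binding constraints are -3.6s - 5.1t = -87.2 and t = 0.
Solving simultaneously gives s = 218/9, t = 0.

s = 218/9, t = 0, minimum z = -8393/45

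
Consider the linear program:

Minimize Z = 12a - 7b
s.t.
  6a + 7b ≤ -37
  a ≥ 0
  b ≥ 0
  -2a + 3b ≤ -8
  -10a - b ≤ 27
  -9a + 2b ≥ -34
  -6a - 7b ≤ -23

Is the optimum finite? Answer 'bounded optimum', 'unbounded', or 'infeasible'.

Constraints 6a + 7b ≤ -37 and -6a - 7b ≤ -23 have parallel boundaries but demand opposite sides — no point can satisfy both, so the region is empty.

infeasible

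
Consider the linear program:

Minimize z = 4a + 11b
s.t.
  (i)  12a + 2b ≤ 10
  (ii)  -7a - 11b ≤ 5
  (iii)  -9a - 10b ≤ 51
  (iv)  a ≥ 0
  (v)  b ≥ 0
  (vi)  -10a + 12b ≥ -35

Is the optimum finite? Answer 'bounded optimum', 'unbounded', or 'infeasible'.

bounded optimum

Corner points and z = 4a + 11b:
  (0, 5) → z = 55
  (5/6, 0) → z = 10/3
  (0, 0) → z = 0
The feasible region has finitely many vertices and no improving ray; the minimum is 0 at (0, 0).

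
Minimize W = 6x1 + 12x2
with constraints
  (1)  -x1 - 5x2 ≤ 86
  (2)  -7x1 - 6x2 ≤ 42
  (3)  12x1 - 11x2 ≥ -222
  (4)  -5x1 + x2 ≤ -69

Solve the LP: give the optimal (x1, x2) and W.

x1 = 306/29, x2 = -560/29, minimum W = -4884/29

Vertices and W = 6x1 + 12x2:
  (306/29, -560/29) → W = -4884/29
  (372/37, -693/37) → W = -6084/37
  (981/43, 1938/43) → W = 29142/43
The feasible region is unbounded (it extends along (5, -1), (11, 12)), but W strictly increases along every unbounded feasible direction, so there is no improving ray and the minimum is attained at a vertex.

The optimum lies where -x1 - 5x2 = 86 and -7x1 - 6x2 = 42.
Solving simultaneously gives x1 = 306/29, x2 = -560/29.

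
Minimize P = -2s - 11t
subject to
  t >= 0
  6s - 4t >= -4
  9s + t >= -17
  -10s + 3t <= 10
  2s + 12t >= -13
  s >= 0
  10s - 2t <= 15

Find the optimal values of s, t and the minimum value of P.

Feasible corners and P = -2s - 11t:
  (0, 0) → P = 0
  (3/2, 0) → P = -3
  (0, 1) → P = -11
  (17/7, 65/14) → P = -783/14

The optimum lies where 6s - 4t = -4 and 10s - 2t = 15.
Solving simultaneously gives s = 17/7, t = 65/14.

s = 17/7, t = 65/14, minimum P = -783/14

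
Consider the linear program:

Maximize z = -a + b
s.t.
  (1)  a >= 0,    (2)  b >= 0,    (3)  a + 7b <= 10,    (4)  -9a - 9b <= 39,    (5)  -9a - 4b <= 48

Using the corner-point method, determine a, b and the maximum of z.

Feasible corners and z = -a + b:
  (0, 0) → z = 0
  (0, 10/7) → z = 10/7
  (10, 0) → z = -10

At the optimal vertex, a = 0 and a + 7b = 10.
Solving simultaneously gives a = 0, b = 10/7.

a = 0, b = 10/7, maximum z = 10/7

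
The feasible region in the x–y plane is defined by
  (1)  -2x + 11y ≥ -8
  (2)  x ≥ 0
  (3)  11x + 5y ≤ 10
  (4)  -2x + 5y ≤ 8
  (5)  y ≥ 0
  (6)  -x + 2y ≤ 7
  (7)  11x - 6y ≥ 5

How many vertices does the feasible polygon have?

3

The feasible vertices (each the meet of two boundaries and inside every other half-plane) are:
  (10/11, 0)
  (85/121, 5/11)
  (5/11, 0)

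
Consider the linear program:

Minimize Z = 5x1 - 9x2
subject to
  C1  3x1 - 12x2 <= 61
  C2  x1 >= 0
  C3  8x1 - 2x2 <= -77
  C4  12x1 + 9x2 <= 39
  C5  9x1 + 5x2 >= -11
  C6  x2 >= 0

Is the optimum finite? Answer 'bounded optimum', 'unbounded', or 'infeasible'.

The boundaries x1 = 0 and 8x1 - 2x2 = -77 meet at (0, 77/2), but that point violates 12x1 + 9x2 ≤ 39. Every candidate vertex is excluded by some other constraint, so the feasible region is empty.

infeasible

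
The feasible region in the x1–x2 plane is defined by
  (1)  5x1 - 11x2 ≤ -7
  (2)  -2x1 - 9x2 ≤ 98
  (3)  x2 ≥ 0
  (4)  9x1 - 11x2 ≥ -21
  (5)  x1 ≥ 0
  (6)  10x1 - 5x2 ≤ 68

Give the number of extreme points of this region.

Intersecting each pair of boundary lines and keeping only the points that satisfy every inequality leaves:
  (0, 7/11)
  (783/85, 82/17)
  (0, 21/11)
  (853/65, 822/65)

4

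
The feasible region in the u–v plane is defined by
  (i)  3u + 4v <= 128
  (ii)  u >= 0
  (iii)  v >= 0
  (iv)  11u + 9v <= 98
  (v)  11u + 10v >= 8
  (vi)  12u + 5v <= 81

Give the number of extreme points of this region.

5

Intersecting each pair of boundary lines and keeping only the points that satisfy every inequality leaves:
  (0, 98/9)
  (0, 4/5)
  (8/11, 0)
  (27/4, 0)
  (239/53, 285/53)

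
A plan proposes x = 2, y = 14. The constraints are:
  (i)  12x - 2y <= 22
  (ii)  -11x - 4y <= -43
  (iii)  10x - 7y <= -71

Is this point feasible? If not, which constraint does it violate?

(i): -4 ≤ 22 ✓
(ii): -78 ≤ -43 ✓
(iii): -78 ≤ -71 ✓

feasible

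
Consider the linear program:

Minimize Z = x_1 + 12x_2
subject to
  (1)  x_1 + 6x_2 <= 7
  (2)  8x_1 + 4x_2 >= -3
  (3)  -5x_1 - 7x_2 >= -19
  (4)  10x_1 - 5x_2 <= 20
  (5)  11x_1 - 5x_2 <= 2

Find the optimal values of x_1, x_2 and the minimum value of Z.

x_1 = -1/12, x_2 = -7/12, minimum Z = -85/12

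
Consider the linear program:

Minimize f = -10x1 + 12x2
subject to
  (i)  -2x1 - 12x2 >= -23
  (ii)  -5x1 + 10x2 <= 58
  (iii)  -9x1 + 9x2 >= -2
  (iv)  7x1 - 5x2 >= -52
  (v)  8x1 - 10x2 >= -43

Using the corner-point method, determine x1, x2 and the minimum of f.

x1 = -239/9, x2 = -241/9, minimum f = -502/9

Extreme points and f = -10x1 + 12x2:
  (11/6, 29/18) → f = 1
  (-143/58, 135/58) → f = 1525/29
  (-239/9, -241/9) → f = -502/9
  (-61/6, -23/6) → f = 167/3

The binding constraints are -9x1 + 9x2 = -2 and 7x1 - 5x2 = -52.
Solving simultaneously gives x1 = -239/9, x2 = -241/9.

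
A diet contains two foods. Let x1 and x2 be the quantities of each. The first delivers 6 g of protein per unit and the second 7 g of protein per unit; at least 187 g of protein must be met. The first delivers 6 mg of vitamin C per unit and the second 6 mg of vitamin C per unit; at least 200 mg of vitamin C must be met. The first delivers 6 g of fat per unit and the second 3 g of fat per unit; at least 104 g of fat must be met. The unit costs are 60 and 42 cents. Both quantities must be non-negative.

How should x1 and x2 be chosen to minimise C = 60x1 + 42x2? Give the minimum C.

Extreme points and C = 60x1 + 42x2:
  (0, 104/3) → C = 1456
  (100/3, 0) → C = 2000
  (4/3, 32) → C = 1424
The feasible region is unbounded (it extends along (0, 1), (1, 0)), but C strictly increases along every unbounded feasible direction, so there is no improving ray and the minimum is attained at a vertex.

The binding constraints are 6x1 + 6x2 = 200 and 6x1 + 3x2 = 104.
Solving simultaneously gives x1 = 4/3, x2 = 32.

x1 = 4/3, x2 = 32, minimum C = 1424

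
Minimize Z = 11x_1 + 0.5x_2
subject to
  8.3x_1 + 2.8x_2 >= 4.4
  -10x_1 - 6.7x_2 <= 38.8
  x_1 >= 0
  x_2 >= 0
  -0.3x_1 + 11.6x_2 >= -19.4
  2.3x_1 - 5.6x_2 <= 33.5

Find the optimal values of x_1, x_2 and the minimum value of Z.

Feasible corners and Z = 11x_1 + 0.5x_2:
  (0, 11/7) → Z = 11/14
  (44/83, 0) → Z = 484/83
  (335/23, 0) → Z = 3685/23
The feasible region is unbounded (it extends along (0, 1), (56, 23)), but Z strictly increases along every unbounded feasible direction, so there is no improving ray and the minimum is attained at a vertex.

The binding constraints are 8.3x_1 + 2.8x_2 = 4.4 and x_1 = 0.
Solving simultaneously gives x_1 = 0, x_2 = 11/7.

x_1 = 0, x_2 = 11/7, minimum Z = 11/14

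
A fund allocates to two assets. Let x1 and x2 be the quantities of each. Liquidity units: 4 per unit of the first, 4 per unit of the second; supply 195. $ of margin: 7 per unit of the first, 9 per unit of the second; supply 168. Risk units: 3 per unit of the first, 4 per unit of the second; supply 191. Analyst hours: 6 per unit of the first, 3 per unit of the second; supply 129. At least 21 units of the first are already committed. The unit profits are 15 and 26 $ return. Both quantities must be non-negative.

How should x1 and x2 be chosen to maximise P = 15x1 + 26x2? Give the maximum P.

x1 = 21, x2 = 1, maximum P = 341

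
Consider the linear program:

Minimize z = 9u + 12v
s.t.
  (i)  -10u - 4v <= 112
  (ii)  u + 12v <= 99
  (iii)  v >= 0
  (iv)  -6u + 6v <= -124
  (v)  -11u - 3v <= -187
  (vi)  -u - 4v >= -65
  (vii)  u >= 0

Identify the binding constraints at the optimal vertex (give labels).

(iii) and (iv)

Vertices and z = 9u + 12v:
  (347/13, 235/39) → z = 4063/13
  (48, 17/4) → z = 483
  (62/3, 0) → z = 186
  (65, 0) → z = 585

The minimum is at (62/3, 0). Substituting into each constraint, equality holds for (iii) and (iv); the remaining constraints have slack.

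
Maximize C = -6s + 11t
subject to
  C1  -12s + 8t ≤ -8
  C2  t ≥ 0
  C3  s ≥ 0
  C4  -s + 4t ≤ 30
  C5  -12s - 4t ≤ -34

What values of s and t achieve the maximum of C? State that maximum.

s = 34/5, t = 46/5, maximum C = 302/5

Vertices and C = -6s + 11t:
  (34/5, 46/5) → C = 302/5
  (19/9, 13/6) → C = 67/6
  (17/6, 0) → C = -17
The feasible region is unbounded (it extends along (4, 1), (1, 0)), but C strictly decreases along every unbounded feasible direction, so there is no improving ray and the maximum is attained at a vertex.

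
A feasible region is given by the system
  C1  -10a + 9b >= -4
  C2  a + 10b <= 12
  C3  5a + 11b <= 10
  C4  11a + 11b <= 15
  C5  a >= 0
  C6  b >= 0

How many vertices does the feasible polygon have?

Of the 15 pairwise boundary intersections, those satisfying every inequality are:
  (179/209, 106/209)
  (2/5, 0)
  (5/6, 35/66)
  (0, 10/11)
  (0, 0)

5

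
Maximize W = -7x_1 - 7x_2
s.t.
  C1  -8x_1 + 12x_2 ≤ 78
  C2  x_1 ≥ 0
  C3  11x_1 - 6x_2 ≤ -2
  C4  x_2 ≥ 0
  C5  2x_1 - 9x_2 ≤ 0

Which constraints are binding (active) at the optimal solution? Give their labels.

Extreme points and W = -7x_1 - 7x_2:
  (0, 13/2) → W = -91/2
  (37/7, 421/42) → W = -643/6
  (0, 1/3) → W = -7/3

The maximum is at (0, 1/3). Substituting into each constraint, equality holds for C2 and C3; the remaining constraints have slack.

C2 and C3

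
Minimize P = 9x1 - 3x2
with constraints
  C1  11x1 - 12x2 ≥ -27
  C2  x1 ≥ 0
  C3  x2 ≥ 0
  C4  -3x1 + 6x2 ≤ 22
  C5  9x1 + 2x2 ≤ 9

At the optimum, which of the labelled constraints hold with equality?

Feasible corners and P = 9x1 - 3x2:
  (0, 9/4) → P = -27/4
  (27/65, 171/65) → P = -54/13
  (0, 0) → P = 0
  (1, 0) → P = 9

The minimum is at (0, 9/4). Substituting into each constraint, equality holds for C1 and C2; the remaining constraints have slack.

C1 and C2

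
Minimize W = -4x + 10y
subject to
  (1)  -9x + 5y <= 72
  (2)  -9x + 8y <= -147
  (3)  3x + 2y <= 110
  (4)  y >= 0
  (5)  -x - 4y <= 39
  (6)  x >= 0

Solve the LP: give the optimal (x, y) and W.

x = 110/3, y = 0, minimum W = -440/3

Feasible corners and W = -4x + 10y:
  (587/21, 183/14) → W = 397/21
  (49/3, 0) → W = -196/3
  (110/3, 0) → W = -440/3

The binding constraints are 3x + 2y = 110 and y = 0.
Solving simultaneously gives x = 110/3, y = 0.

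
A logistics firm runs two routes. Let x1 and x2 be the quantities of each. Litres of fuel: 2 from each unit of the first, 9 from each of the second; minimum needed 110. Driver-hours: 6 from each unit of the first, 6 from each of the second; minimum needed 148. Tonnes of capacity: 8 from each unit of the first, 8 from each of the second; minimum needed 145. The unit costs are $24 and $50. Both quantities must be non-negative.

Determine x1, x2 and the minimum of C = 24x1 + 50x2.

Extreme points and C = 24x1 + 50x2:
  (0, 74/3) → C = 3700/3
  (55, 0) → C = 1320
  (16, 26/3) → C = 2452/3
The feasible region is unbounded (it extends along (0, 1), (1, 0)), but C strictly increases along every unbounded feasible direction, so there is no improving ray and the minimum is attained at a vertex.

The binding constraints are 2x1 + 9x2 = 110 and 6x1 + 6x2 = 148.
Solving simultaneously gives x1 = 16, x2 = 26/3.

x1 = 16, x2 = 26/3, minimum C = 2452/3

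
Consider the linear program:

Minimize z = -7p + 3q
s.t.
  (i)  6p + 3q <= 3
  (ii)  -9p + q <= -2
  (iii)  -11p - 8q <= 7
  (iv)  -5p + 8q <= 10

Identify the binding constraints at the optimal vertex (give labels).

(i) and (iii)

Extreme points and z = -7p + 3q:
  (3/11, 5/11) → z = -6/11
  (3, -5) → z = -36
  (9/83, -85/83) → z = -318/83

The minimum is at (3, -5). Substituting into each constraint, equality holds for (i) and (iii); the remaining constraints have slack.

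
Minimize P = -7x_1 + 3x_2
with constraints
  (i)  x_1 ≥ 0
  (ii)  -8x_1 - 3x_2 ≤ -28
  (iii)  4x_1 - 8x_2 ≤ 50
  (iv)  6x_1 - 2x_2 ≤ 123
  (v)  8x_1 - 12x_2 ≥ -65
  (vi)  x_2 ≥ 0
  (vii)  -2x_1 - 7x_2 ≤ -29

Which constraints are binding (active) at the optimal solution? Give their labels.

(iii) and (iv)

Corner points and P = -7x_1 + 3x_2:
  (47/40, 31/5) → P = 83/8
  (109/50, 88/25) → P = -47/10
  (221/10, 24/5) → P = -1403/10
  (291/22, 4/11) → P = -183/2
  (803/28, 687/28) → P = -890/7

The minimum is at (221/10, 24/5). Substituting into each constraint, equality holds for (iii) and (iv); the remaining constraints have slack.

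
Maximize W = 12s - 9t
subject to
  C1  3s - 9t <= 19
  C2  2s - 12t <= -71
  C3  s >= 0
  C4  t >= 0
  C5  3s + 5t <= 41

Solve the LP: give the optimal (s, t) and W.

Extreme points and W = 12s - 9t:
  (0, 71/12) → W = -213/4
  (137/46, 295/46) → W = -1011/46
  (0, 41/5) → W = -369/5

The binding constraints are 2s - 12t = -71 and 3s + 5t = 41.
Solving simultaneously gives s = 137/46, t = 295/46.

s = 137/46, t = 295/46, maximum W = -1011/46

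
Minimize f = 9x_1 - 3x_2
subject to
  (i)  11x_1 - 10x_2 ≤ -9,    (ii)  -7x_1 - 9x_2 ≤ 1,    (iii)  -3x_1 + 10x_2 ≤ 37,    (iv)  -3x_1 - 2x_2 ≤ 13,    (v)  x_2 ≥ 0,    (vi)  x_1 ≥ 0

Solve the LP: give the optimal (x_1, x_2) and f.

x_1 = 0, x_2 = 37/10, minimum f = -111/10

Feasible corners and f = 9x_1 - 3x_2:
  (7/2, 19/4) → f = 69/4
  (0, 9/10) → f = -27/10
  (0, 37/10) → f = -111/10

The binding constraints are -3x_1 + 10x_2 = 37 and x_1 = 0.
Solving simultaneously gives x_1 = 0, x_2 = 37/10.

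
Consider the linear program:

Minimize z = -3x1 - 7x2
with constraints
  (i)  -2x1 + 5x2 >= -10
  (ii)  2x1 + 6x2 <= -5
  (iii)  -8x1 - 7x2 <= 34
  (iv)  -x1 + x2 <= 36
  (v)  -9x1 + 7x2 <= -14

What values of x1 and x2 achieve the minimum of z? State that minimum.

x1 = 35/22, x2 = -15/11, minimum z = 105/22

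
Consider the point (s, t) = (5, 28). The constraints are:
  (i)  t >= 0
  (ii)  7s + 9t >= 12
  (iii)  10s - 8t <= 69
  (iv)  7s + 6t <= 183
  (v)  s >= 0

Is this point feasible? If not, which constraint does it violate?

not feasible — violates (iv)

Constraint (iv): 7s + 6t = 203, which is not ≤ 183. All other constraints are satisfied.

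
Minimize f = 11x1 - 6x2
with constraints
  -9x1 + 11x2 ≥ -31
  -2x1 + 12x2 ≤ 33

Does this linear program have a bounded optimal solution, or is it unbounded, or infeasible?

unbounded

From the feasible point (735/86, 359/86), moving in the direction (-11, -9) keeps every constraint satisfied while f decreases without bound.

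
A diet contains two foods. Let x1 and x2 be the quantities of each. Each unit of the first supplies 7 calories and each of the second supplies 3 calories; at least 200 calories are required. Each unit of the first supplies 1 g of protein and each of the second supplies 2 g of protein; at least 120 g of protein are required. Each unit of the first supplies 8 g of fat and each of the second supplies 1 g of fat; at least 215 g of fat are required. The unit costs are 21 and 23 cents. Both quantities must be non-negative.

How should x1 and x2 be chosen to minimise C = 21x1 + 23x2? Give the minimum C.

x1 = 62/3, x2 = 149/3, minimum C = 4729/3

Feasible corners and C = 21x1 + 23x2:
  (0, 215) → C = 4945
  (120, 0) → C = 2520
  (62/3, 149/3) → C = 4729/3
The feasible region is unbounded (it extends along (0, 1), (1, 0)), but C strictly increases along every unbounded feasible direction, so there is no improving ray and the minimum is attained at a vertex.

At the optimal vertex, x1 + 2x2 = 120 and 8x1 + x2 = 215.
Solving simultaneously gives x1 = 62/3, x2 = 149/3.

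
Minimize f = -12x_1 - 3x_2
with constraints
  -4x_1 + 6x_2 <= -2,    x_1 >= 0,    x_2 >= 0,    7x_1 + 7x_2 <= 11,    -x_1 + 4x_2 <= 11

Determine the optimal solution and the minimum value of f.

x_1 = 11/7, x_2 = 0, minimum f = -132/7

Extreme points and f = -12x_1 - 3x_2:
  (1/2, 0) → f = -6
  (8/7, 3/7) → f = -15
  (11/7, 0) → f = -132/7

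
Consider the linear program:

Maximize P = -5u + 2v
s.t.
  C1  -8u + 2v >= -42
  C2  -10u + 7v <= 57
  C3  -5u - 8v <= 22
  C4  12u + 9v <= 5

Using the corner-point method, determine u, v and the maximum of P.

u = -122/23, v = 13/23, maximum P = 636/23

Extreme points and P = -5u + 2v:
  (146/37, -193/37) → P = -1116/37
  (97/24, -29/6) → P = -239/8
  (-122/23, 13/23) → P = 636/23
  (-239/87, 367/87) → P = 643/29

The binding constraints are -10u + 7v = 57 and -5u - 8v = 22.
Solving simultaneously gives u = -122/23, v = 13/23.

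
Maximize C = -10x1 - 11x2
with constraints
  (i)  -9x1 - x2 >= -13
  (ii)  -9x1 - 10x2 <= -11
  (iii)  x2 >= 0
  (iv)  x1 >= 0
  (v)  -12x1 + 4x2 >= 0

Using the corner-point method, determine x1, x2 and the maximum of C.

x1 = 0, x2 = 11/10, maximum C = -121/10

Vertices and C = -10x1 - 11x2:
  (0, 13) → C = -143
  (13/12, 13/4) → C = -559/12
  (0, 11/10) → C = -121/10
  (11/39, 11/13) → C = -473/39

The optimum lies where -9x1 - 10x2 = -11 and x1 = 0.
Solving simultaneously gives x1 = 0, x2 = 11/10.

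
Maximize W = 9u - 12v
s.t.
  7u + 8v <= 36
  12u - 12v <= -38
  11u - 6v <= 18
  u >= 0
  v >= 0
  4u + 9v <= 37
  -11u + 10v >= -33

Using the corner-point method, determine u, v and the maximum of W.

u = 0, v = 19/6, maximum W = -38

The optimum lies where 12u - 12v = -38 and u = 0.
Solving simultaneously gives u = 0, v = 19/6.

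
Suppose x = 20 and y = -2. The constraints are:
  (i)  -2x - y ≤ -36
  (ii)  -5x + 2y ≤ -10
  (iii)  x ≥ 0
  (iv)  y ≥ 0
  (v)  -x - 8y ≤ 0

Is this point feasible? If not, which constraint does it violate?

Constraint (iv): y = -2, which is not ≥ 0. All other constraints are satisfied.

not feasible — violates (iv)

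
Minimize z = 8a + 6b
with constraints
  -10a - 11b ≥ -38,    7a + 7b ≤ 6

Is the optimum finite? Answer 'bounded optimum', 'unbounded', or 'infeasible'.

unbounded

From the feasible point (-200/7, 206/7), moving in the direction (-11, 10) keeps every constraint satisfied while z decreases without bound.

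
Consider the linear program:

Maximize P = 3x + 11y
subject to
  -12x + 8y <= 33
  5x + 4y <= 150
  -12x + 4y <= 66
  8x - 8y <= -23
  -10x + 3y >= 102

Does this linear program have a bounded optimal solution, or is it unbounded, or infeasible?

infeasible

The boundaries -12x + 8y = 33 and 5x + 4y = 150 meet at (267/22, 1965/88), but that point violates -10x + 3y ≥ 102. Every candidate vertex is excluded by some other constraint, so the feasible region is empty.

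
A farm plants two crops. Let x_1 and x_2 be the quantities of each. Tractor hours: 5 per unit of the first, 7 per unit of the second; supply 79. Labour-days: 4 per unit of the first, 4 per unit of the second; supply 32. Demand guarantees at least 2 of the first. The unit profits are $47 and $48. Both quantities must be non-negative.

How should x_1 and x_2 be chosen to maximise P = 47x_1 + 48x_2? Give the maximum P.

x_1 = 2, x_2 = 6, maximum P = 382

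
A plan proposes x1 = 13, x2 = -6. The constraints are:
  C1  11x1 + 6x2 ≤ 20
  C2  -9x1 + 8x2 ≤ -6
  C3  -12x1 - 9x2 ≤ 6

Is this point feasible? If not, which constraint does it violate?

Constraint C1: 11x1 + 6x2 = 107, which is not ≤ 20. All other constraints are satisfied.

not feasible — violates C1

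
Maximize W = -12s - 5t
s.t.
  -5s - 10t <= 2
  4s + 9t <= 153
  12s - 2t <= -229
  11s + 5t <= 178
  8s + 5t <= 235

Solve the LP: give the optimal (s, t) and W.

Vertices and W = -12s - 5t:
  (-1548/5, 773/5) → W = 14711/5
  (-1147/65, 1121/130) → W = 21923/130
  (-1755/116, 688/29) → W = 1825/29

The binding constraints are -5s - 10t = 2 and 4s + 9t = 153.
Solving simultaneously gives s = -1548/5, t = 773/5.

s = -1548/5, t = 773/5, maximum W = 14711/5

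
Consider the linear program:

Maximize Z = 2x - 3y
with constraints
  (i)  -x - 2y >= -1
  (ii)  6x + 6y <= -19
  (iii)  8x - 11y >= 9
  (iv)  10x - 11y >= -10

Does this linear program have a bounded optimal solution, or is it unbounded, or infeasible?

unbounded

From the feasible point (-155/114, -103/57), moving in the direction (6, -6) keeps every constraint satisfied while Z increases without bound.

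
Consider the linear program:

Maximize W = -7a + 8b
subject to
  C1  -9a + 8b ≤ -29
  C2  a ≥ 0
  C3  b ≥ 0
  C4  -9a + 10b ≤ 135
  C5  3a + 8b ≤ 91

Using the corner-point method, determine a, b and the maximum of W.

Feasible corners and W = -7a + 8b:
  (29/9, 0) → W = -203/9
  (10, 61/8) → W = -9
  (91/3, 0) → W = -637/3

a = 10, b = 61/8, maximum W = -9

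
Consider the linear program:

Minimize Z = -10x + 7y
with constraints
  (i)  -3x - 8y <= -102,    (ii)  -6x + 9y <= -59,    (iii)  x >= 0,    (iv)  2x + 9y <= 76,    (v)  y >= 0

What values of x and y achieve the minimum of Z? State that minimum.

x = 38, y = 0, minimum Z = -380

Vertices and Z = -10x + 7y:
  (310/11, 24/11) → Z = -2932/11
  (34, 0) → Z = -340
  (38, 0) → Z = -380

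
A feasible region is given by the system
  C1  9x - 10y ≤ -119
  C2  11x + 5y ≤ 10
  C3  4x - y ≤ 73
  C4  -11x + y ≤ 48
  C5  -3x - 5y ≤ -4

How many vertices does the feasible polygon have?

Pairwise boundary intersections that survive every other constraint:
  (-99/31, 1399/155)
  (-361/101, 877/101)
  (-115/33, 29/3)

3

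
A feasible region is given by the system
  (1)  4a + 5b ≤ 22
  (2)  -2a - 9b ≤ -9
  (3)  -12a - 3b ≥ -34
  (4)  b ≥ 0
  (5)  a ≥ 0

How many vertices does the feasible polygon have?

4

Of the 10 pairwise boundary intersections, those satisfying every inequality are:
  (13/6, 8/3)
  (0, 22/5)
  (93/34, 20/51)
  (0, 1)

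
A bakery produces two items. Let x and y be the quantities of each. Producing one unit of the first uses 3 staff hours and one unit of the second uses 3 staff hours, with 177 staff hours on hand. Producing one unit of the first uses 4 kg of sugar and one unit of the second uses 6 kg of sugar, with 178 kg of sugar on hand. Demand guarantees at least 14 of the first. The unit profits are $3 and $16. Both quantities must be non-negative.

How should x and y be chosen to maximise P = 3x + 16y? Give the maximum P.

Extreme points and P = 3x + 16y:
  (89/2, 0) → P = 267/2
  (14, 0) → P = 42
  (14, 61/3) → P = 1102/3

At the optimal vertex, 4x + 6y = 178 and x = 14.
Solving simultaneously gives x = 14, y = 61/3.

x = 14, y = 61/3, maximum P = 1102/3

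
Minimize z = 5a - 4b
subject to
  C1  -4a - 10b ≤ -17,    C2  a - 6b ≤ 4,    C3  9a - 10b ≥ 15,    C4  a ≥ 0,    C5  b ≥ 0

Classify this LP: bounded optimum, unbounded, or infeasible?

bounded optimum

Corner points and z = 5a - 4b:
  (71/17, 1/34) → z = 353/17
  (32/13, 93/130) → z = 614/65
The feasible region has finitely many vertices and no improving ray; the minimum is 614/65 at (32/13, 93/130).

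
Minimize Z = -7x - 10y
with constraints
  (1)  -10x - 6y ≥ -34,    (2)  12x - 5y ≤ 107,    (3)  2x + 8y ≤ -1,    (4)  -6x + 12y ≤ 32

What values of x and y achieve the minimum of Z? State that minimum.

x = 139/34, y = -39/34, minimum Z = -583/34

Feasible corners and Z = -7x - 10y:
  (406/61, -331/61) → Z = 468/61
  (139/34, -39/34) → Z = -583/34
  (-67/18, 29/36) → Z = 18
The feasible region is unbounded (it extends along (-2, -1), (-5, -12)), but Z strictly increases along every unbounded feasible direction, so there is no improving ray and the minimum is attained at a vertex.

The optimum lies where -10x - 6y = -34 and 2x + 8y = -1.
Solving simultaneously gives x = 139/34, y = -39/34.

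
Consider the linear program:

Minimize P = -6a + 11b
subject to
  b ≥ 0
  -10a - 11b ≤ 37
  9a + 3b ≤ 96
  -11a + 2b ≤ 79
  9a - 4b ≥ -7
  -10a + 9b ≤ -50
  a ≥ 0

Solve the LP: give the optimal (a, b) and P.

Extreme points and P = -6a + 11b:
  (32/3, 0) → P = -64
  (5, 0) → P = -30
  (338/37, 170/37) → P = -158/37

The binding constraints are b = 0 and 9a + 3b = 96.
Solving simultaneously gives a = 32/3, b = 0.

a = 32/3, b = 0, minimum P = -64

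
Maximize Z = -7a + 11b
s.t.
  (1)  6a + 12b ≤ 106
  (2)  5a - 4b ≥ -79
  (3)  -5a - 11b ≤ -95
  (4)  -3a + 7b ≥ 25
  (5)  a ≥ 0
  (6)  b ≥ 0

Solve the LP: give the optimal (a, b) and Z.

a = 0, b = 53/6, maximum Z = 583/6

Feasible corners and Z = -7a + 11b:
  (13/3, 20/3) → Z = 43
  (0, 53/6) → Z = 583/6
  (0, 95/11) → Z = 95

The optimum lies where 6a + 12b = 106 and a = 0.
Solving simultaneously gives a = 0, b = 53/6.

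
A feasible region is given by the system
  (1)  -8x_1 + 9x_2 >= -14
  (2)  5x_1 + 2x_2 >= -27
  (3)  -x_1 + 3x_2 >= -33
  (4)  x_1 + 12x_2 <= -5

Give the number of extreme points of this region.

3

Intersecting each pair of boundary lines and keeping only the points that satisfy every inequality leaves:
  (-215/61, -286/61)
  (41/35, -18/35)
  (-157/29, 1/29)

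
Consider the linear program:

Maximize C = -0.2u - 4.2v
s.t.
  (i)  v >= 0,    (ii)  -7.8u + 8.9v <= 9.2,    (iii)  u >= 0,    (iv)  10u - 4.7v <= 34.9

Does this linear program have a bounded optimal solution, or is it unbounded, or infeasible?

Vertices and C = -0.2u - 4.2v:
  (0, 0) → C = 0
  (3.49, 0) → C = -0.698
  (0, 92/89) → C = -1932/445
  (35385/5234, 18211/2617) → C = -800247/26170
The feasible region has finitely many vertices and no improving ray; the maximum is 0 at (0, 0).

bounded optimum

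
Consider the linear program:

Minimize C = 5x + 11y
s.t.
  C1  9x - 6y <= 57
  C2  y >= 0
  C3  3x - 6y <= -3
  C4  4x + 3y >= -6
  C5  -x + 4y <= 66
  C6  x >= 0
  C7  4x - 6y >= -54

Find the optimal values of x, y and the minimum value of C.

Feasible corners and C = 5x + 11y:
  (10, 11/2) → C = 221/2
  (104/5, 217/10) → C = 3427/10
  (0, 1/2) → C = 11/2
  (18, 21) → C = 321
  (0, 9) → C = 99

At the optimal vertex, 3x - 6y = -3 and x = 0.
Solving simultaneously gives x = 0, y = 1/2.

x = 0, y = 1/2, minimum C = 11/2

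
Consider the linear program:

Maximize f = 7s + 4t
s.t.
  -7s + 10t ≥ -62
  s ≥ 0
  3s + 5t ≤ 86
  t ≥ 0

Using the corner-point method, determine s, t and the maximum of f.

Vertices and f = 7s + 4t:
  (18, 32/5) → f = 758/5
  (62/7, 0) → f = 62
  (0, 86/5) → f = 344/5
  (0, 0) → f = 0

s = 18, t = 32/5, maximum f = 758/5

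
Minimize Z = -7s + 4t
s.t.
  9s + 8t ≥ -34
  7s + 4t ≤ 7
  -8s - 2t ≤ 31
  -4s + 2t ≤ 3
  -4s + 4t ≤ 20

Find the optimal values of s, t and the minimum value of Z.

s = 48/5, t = -301/20, minimum Z = -637/5

Vertices and Z = -7s + 4t:
  (48/5, -301/20) → Z = -637/5
  (-46/25, -109/50) → Z = 104/25
  (1/15, 49/30) → Z = 91/15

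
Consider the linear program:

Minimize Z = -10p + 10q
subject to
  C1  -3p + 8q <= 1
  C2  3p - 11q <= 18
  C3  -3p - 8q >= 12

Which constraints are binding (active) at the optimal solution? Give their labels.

C2 and C3

Vertices and Z = -10p + 10q:
  (-155/9, -19/3) → Z = 980/9
  (-13/6, -11/16) → Z = 355/24
  (4/19, -30/19) → Z = -340/19

The minimum is at (4/19, -30/19). Substituting into each constraint, equality holds for C2 and C3; the remaining constraints have slack.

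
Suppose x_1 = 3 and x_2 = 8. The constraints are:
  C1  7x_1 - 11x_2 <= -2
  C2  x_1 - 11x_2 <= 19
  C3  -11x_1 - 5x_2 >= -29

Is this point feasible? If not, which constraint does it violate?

Constraint C3: -11x_1 - 5x_2 = -73, which is not ≥ -29. All other constraints are satisfied.

not feasible — violates C3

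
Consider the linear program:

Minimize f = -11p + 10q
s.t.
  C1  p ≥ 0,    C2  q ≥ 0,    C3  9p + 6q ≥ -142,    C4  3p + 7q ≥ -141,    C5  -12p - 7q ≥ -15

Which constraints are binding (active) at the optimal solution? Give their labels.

C2 and C5

Vertices and f = -11p + 10q:
  (0, 0) → f = 0
  (0, 15/7) → f = 150/7
  (5/4, 0) → f = -55/4

The minimum is at (5/4, 0). Substituting into each constraint, equality holds for C2 and C5; the remaining constraints have slack.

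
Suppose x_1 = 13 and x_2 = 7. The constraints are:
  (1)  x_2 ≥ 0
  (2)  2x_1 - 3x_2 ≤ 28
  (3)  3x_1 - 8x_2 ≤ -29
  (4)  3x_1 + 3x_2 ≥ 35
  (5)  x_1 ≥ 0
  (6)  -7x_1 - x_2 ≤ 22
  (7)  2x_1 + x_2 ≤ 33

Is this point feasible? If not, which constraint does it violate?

Constraint (3): 3x_1 - 8x_2 = -17, which is not ≤ -29. All other constraints are satisfied.

not feasible — violates (3)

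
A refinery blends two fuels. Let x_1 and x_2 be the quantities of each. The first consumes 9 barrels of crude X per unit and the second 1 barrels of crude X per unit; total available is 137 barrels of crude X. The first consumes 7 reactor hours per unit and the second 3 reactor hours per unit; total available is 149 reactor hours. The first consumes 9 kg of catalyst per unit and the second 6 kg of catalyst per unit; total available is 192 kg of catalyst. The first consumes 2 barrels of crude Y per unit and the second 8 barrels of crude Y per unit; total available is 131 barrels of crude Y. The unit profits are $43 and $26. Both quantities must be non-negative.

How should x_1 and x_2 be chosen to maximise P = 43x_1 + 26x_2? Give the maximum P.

Extreme points and P = 43x_1 + 26x_2:
  (0, 0) → P = 0
  (0, 131/8) → P = 1703/4
  (137/9, 0) → P = 5891/9
  (14, 11) → P = 888
  (25/2, 53/4) → P = 882

x_1 = 14, x_2 = 11, maximum P = 888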